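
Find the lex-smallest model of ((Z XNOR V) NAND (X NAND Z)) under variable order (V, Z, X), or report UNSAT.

V=0, Z=1, X=0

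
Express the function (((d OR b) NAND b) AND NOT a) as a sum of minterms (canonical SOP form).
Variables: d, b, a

Σm(0, 4) = (NOT d AND NOT b AND NOT a) OR (d AND NOT b AND NOT a)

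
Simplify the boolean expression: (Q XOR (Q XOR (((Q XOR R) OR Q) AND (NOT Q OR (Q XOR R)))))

By XOR self-cancellation ((E XOR v) XOR v = E) then distribution ((E OR v) AND (E OR NOT v) = E):
= (Q XOR R)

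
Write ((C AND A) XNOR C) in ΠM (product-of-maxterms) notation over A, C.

ΠM(1) = (A OR NOT C)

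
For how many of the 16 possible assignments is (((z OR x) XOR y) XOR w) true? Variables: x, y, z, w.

Satisfying assignments: (0,0,0,1), (0,0,1,0), (0,1,0,0), (0,1,1,1), (1,0,0,0), (1,0,1,0), (1,1,0,1), (1,1,1,1)
Count: 8 out of 16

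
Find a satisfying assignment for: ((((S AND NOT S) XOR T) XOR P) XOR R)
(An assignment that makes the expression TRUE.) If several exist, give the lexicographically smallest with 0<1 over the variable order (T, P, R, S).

T=0, P=0, R=1, S=0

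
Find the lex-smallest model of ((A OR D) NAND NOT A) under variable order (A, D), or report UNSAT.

A=0, D=0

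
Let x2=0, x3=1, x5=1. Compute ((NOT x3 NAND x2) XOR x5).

Substituting: ((NOT 1 NAND 0) XOR 1)
= 0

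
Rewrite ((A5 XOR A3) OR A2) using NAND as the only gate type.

((((A5 NAND (A5 NAND A3)) NAND (A3 NAND (A5 NAND A3))) NAND ((A5 NAND (A5 NAND A3)) NAND (A3 NAND (A5 NAND A3)))) NAND (A2 NAND A2))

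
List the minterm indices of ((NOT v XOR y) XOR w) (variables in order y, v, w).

Σm(0, 3, 5, 6) = (NOT y AND NOT v AND NOT w) OR (NOT y AND v AND w) OR (y AND NOT v AND w) OR (y AND v AND NOT w)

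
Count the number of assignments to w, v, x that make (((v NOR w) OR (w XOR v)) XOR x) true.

Satisfying assignments: (0,0,0), (0,1,0), (1,0,0), (1,1,1)
Count: 4 out of 8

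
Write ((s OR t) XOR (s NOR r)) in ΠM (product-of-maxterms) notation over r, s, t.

ΠM(1, 4) = (r OR s OR NOT t) AND (NOT r OR s OR t)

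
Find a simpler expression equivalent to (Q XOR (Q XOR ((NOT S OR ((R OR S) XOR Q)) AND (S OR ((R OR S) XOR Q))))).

By XOR self-cancellation ((E XOR v) XOR v = E) then distribution ((E OR v) AND (E OR NOT v) = E):
= ((R OR S) XOR Q)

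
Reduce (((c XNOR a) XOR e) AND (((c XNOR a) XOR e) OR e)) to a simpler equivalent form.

By absorption (E AND (E OR v) = E):
= ((c XNOR a) XOR e)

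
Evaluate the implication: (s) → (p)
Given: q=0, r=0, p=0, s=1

Antecedent (s) = 1; consequent (p) = 0.
1 → 0 = 0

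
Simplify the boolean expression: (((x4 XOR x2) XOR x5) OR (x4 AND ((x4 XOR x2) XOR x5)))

By absorption (E OR (E AND v) = E):
= ((x4 XOR x2) XOR x5)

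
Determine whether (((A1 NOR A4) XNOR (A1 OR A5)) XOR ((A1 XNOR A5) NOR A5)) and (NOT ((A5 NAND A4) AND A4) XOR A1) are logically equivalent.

No. Counterexample: with A1=0, A5=0, A4=0, Expression 1 = 0 but Expression 2 = 1.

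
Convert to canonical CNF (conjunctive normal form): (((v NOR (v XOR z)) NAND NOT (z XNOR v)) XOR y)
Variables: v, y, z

(v OR NOT y OR z) AND (v OR NOT y OR NOT z) AND (NOT v OR NOT y OR z) AND (NOT v OR NOT y OR NOT z)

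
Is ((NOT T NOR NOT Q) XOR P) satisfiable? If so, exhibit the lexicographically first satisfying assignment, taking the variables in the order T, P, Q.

T=0, P=1, Q=0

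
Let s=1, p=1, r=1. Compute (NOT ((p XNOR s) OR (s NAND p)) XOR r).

Substituting: (NOT ((1 XNOR 1) OR (1 NAND 1)) XOR 1)
= 1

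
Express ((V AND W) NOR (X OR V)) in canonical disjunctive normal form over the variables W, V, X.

(NOT W AND NOT V AND NOT X) OR (W AND NOT V AND NOT X)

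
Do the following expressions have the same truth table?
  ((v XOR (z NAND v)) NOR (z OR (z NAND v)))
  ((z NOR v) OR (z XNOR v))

No. Counterexample: with z=0, v=0, Expression 1 = 0 but Expression 2 = 1.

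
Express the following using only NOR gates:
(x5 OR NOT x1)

((x5 NOR (x1 NOR x1)) NOR (x5 NOR (x1 NOR x1)))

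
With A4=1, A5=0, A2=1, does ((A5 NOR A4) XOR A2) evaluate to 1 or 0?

Substituting: ((0 NOR 1) XOR 1)
= 1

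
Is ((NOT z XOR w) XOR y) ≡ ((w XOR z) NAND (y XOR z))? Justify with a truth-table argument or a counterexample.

No. Counterexample: with z=0, y=0, w=1, Expression 1 = 0 but Expression 2 = 1.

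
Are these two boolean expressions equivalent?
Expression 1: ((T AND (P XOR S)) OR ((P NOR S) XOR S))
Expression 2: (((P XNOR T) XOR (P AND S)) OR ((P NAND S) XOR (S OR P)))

No. Counterexample: with S=1, T=1, P=0, Expression 1 = 1 but Expression 2 = 0.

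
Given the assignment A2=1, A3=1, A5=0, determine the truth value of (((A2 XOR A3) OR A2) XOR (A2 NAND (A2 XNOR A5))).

Substituting: (((1 XOR 1) OR 1) XOR (1 NAND (1 XNOR 0)))
= 0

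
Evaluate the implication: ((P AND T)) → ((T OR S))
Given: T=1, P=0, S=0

Antecedent ((P AND T)) = 0; consequent ((T OR S)) = 1.
0 → 1 = 1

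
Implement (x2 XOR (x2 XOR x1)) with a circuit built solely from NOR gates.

((((x2 NOR ((((x2 NOR x1) NOR (x2 NOR x1)) NOR ((x2 NOR x1) NOR (x2 NOR x1))) NOR ((((x2 NOR x2) NOR (x1 NOR x1)) NOR ((x2 NOR x2) NOR (x1 NOR x1))) NOR (((x2 NOR x2) NOR (x1 NOR x1)) NOR ((x2 NOR x2) NOR (x1 NOR x1)))))) NOR (x2 NOR ((((x2 NOR x1) NOR (x2 NOR x1)) NOR ((x2 NOR x1) NOR (x2 NOR x1))) NOR ((((x2 NOR x2) NOR (x1 NOR x1)) NOR ((x2 NOR x2) NOR (x1 NOR x1))) NOR (((x2 NOR x2) NOR (x1 NOR x1)) NOR ((x2 NOR x2) NOR (x1 NOR x1))))))) NOR ((x2 NOR ((((x2 NOR x1) NOR (x2 NOR x1)) NOR ((x2 NOR x1) NOR (x2 NOR x1))) NOR ((((x2 NOR x2) NOR (x1 NOR x1)) NOR ((x2 NOR x2) NOR (x1 NOR x1))) NOR (((x2 NOR x2) NOR (x1 NOR x1)) NOR ((x2 NOR x2) NOR (x1 NOR x1)))))) NOR (x2 NOR ((((x2 NOR x1) NOR (x2 NOR x1)) NOR ((x2 NOR x1) NOR (x2 NOR x1))) NOR ((((x2 NOR x2) NOR (x1 NOR x1)) NOR ((x2 NOR x2) NOR (x1 NOR x1))) NOR (((x2 NOR x2) NOR (x1 NOR x1)) NOR ((x2 NOR x2) NOR (x1 NOR x1)))))))) NOR ((((x2 NOR x2) NOR (((((x2 NOR x1) NOR (x2 NOR x1)) NOR ((x2 NOR x1) NOR (x2 NOR x1))) NOR ((((x2 NOR x2) NOR (x1 NOR x1)) NOR ((x2 NOR x2) NOR (x1 NOR x1))) NOR (((x2 NOR x2) NOR (x1 NOR x1)) NOR ((x2 NOR x2) NOR (x1 NOR x1))))) NOR ((((x2 NOR x1) NOR (x2 NOR x1)) NOR ((x2 NOR x1) NOR (x2 NOR x1))) NOR ((((x2 NOR x2) NOR (x1 NOR x1)) NOR ((x2 NOR x2) NOR (x1 NOR x1))) NOR (((x2 NOR x2) NOR (x1 NOR x1)) NOR ((x2 NOR x2) NOR (x1 NOR x1))))))) NOR ((x2 NOR x2) NOR (((((x2 NOR x1) NOR (x2 NOR x1)) NOR ((x2 NOR x1) NOR (x2 NOR x1))) NOR ((((x2 NOR x2) NOR (x1 NOR x1)) NOR ((x2 NOR x2) NOR (x1 NOR x1))) NOR (((x2 NOR x2) NOR (x1 NOR x1)) NOR ((x2 NOR x2) NOR (x1 NOR x1))))) NOR ((((x2 NOR x1) NOR (x2 NOR x1)) NOR ((x2 NOR x1) NOR (x2 NOR x1))) NOR ((((x2 NOR x2) NOR (x1 NOR x1)) NOR ((x2 NOR x2) NOR (x1 NOR x1))) NOR (((x2 NOR x2) NOR (x1 NOR x1)) NOR ((x2 NOR x2) NOR (x1 NOR x1)))))))) NOR (((x2 NOR x2) NOR (((((x2 NOR x1) NOR (x2 NOR x1)) NOR ((x2 NOR x1) NOR (x2 NOR x1))) NOR ((((x2 NOR x2) NOR (x1 NOR x1)) NOR ((x2 NOR x2) NOR (x1 NOR x1))) NOR (((x2 NOR x2) NOR (x1 NOR x1)) NOR ((x2 NOR x2) NOR (x1 NOR x1))))) NOR ((((x2 NOR x1) NOR (x2 NOR x1)) NOR ((x2 NOR x1) NOR (x2 NOR x1))) NOR ((((x2 NOR x2) NOR (x1 NOR x1)) NOR ((x2 NOR x2) NOR (x1 NOR x1))) NOR (((x2 NOR x2) NOR (x1 NOR x1)) NOR ((x2 NOR x2) NOR (x1 NOR x1))))))) NOR ((x2 NOR x2) NOR (((((x2 NOR x1) NOR (x2 NOR x1)) NOR ((x2 NOR x1) NOR (x2 NOR x1))) NOR ((((x2 NOR x2) NOR (x1 NOR x1)) NOR ((x2 NOR x2) NOR (x1 NOR x1))) NOR (((x2 NOR x2) NOR (x1 NOR x1)) NOR ((x2 NOR x2) NOR (x1 NOR x1))))) NOR ((((x2 NOR x1) NOR (x2 NOR x1)) NOR ((x2 NOR x1) NOR (x2 NOR x1))) NOR ((((x2 NOR x2) NOR (x1 NOR x1)) NOR ((x2 NOR x2) NOR (x1 NOR x1))) NOR (((x2 NOR x2) NOR (x1 NOR x1)) NOR ((x2 NOR x2) NOR (x1 NOR x1))))))))))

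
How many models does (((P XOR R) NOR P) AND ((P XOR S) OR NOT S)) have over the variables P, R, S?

Satisfying assignments: (0,0,0), (0,0,1)
Count: 2 out of 8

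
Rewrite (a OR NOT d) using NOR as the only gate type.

((a NOR (d NOR d)) NOR (a NOR (d NOR d)))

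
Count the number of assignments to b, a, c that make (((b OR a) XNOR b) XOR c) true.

Satisfying assignments: (0,0,0), (0,1,1), (1,0,0), (1,1,0)
Count: 4 out of 8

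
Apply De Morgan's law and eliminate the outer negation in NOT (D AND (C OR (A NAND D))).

NOT D OR NOT (C OR (A NAND D))
De Morgan's: NOT(AND of terms) = OR of negations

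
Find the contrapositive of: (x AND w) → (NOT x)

Contrapositive: x → NOT (x AND w)
Note: A statement and its contrapositive are logically equivalent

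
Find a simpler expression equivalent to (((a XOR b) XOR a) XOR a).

By XOR self-cancellation ((E XOR v) XOR v = E):
= (a XOR b)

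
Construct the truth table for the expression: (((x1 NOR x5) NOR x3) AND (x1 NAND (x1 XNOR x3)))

x1 | x3 | x5 | Output
---------------------
0 | 0 | 0 | 0
0 | 0 | 1 | 1
0 | 1 | 0 | 0
0 | 1 | 1 | 0
1 | 0 | 0 | 1
1 | 0 | 1 | 1
1 | 1 | 0 | 0
1 | 1 | 1 | 0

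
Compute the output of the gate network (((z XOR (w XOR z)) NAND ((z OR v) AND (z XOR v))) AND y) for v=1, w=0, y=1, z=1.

Substituting: (((1 XOR (0 XOR 1)) NAND ((1 OR 1) AND (1 XOR 1))) AND 1)
= 1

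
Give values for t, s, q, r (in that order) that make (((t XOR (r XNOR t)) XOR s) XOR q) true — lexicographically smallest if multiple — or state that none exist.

t=0, s=0, q=0, r=0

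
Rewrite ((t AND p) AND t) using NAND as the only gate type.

((((t NAND p) NAND (t NAND p)) NAND t) NAND (((t NAND p) NAND (t NAND p)) NAND t))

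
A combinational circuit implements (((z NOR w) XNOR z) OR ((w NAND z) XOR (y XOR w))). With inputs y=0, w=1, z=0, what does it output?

Substituting: (((0 NOR 1) XNOR 0) OR ((1 NAND 0) XOR (0 XOR 1)))
= 1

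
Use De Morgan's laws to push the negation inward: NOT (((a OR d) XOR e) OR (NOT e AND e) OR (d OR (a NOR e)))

NOT ((a OR d) XOR e) AND NOT (NOT e AND e) AND NOT (d OR (a NOR e))
De Morgan's: NOT(OR of terms) = AND of negations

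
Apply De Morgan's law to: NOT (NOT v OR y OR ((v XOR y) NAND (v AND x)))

v AND NOT y AND NOT ((v XOR y) NAND (v AND x))
De Morgan's: NOT(OR of terms) = AND of negations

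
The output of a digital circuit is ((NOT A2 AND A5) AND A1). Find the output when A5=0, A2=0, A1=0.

Substituting: ((NOT 0 AND 0) AND 0)
= 0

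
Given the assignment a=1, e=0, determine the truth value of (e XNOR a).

Substituting: (0 XNOR 1)
= 0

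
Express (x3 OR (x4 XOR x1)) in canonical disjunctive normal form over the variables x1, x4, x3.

(NOT x1 AND NOT x4 AND x3) OR (NOT x1 AND x4 AND NOT x3) OR (NOT x1 AND x4 AND x3) OR (x1 AND NOT x4 AND NOT x3) OR (x1 AND NOT x4 AND x3) OR (x1 AND x4 AND x3)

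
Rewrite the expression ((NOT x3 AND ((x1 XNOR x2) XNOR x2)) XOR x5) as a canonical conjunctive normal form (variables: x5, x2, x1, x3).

(x5 OR x2 OR x1 OR x3) AND (x5 OR x2 OR x1 OR NOT x3) AND (x5 OR x2 OR NOT x1 OR NOT x3) AND (x5 OR NOT x2 OR x1 OR x3) AND (x5 OR NOT x2 OR x1 OR NOT x3) AND (x5 OR NOT x2 OR NOT x1 OR NOT x3) AND (NOT x5 OR x2 OR NOT x1 OR x3) AND (NOT x5 OR NOT x2 OR NOT x1 OR x3)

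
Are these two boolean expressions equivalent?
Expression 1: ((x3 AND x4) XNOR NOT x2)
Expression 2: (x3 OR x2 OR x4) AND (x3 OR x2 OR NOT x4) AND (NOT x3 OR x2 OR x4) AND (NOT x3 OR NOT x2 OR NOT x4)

Yes, they are equivalent — the two output columns agree on all 8 assignments:
x3 | x2 | x4 | Expression 1 | Expression 2
------------------------------------------
0 | 0 | 0 | 0 | 0
0 | 0 | 1 | 0 | 0
0 | 1 | 0 | 1 | 1
0 | 1 | 1 | 1 | 1
1 | 0 | 0 | 0 | 0
1 | 0 | 1 | 1 | 1
1 | 1 | 0 | 1 | 1
1 | 1 | 1 | 0 | 0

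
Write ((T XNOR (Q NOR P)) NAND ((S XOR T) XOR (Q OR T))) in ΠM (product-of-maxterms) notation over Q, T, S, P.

ΠM(3, 6, 8, 9) = (Q OR T OR NOT S OR NOT P) AND (Q OR NOT T OR NOT S OR P) AND (NOT Q OR T OR S OR P) AND (NOT Q OR T OR S OR NOT P)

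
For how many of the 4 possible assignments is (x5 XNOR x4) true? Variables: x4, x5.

Satisfying assignments: (0,0), (1,1)
Count: 2 out of 4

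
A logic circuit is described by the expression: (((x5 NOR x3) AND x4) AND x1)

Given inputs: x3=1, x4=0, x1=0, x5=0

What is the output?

Substituting: (((0 NOR 1) AND 0) AND 0)
= 0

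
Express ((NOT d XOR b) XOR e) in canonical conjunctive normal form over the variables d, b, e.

(d OR b OR NOT e) AND (d OR NOT b OR e) AND (NOT d OR b OR e) AND (NOT d OR NOT b OR NOT e)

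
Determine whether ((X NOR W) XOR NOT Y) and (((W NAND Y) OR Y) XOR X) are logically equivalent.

No. Counterexample: with X=0, W=0, Y=0, Expression 1 = 0 but Expression 2 = 1.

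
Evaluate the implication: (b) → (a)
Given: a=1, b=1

Antecedent (b) = 1; consequent (a) = 1.
1 → 1 = 1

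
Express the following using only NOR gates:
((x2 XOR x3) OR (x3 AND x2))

((((((x2 NOR x3) NOR (x2 NOR x3)) NOR ((x2 NOR x3) NOR (x2 NOR x3))) NOR ((((x2 NOR x2) NOR (x3 NOR x3)) NOR ((x2 NOR x2) NOR (x3 NOR x3))) NOR (((x2 NOR x2) NOR (x3 NOR x3)) NOR ((x2 NOR x2) NOR (x3 NOR x3))))) NOR ((x3 NOR x3) NOR (x2 NOR x2))) NOR (((((x2 NOR x3) NOR (x2 NOR x3)) NOR ((x2 NOR x3) NOR (x2 NOR x3))) NOR ((((x2 NOR x2) NOR (x3 NOR x3)) NOR ((x2 NOR x2) NOR (x3 NOR x3))) NOR (((x2 NOR x2) NOR (x3 NOR x3)) NOR ((x2 NOR x2) NOR (x3 NOR x3))))) NOR ((x3 NOR x3) NOR (x2 NOR x2))))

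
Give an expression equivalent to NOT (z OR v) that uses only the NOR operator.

(((z NOR v) NOR (z NOR v)) NOR ((z NOR v) NOR (z NOR v)))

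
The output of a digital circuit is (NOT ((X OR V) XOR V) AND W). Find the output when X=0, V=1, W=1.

Substituting: (NOT ((0 OR 1) XOR 1) AND 1)
= 1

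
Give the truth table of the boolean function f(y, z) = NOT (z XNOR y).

y | z | Output
--------------
0 | 0 | 0
0 | 1 | 1
1 | 0 | 1
1 | 1 | 0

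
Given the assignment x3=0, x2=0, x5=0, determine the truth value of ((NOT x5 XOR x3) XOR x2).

Substituting: ((NOT 0 XOR 0) XOR 0)
= 1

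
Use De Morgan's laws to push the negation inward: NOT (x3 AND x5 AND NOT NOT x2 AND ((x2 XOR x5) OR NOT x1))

NOT x3 OR NOT x5 OR NOT x2 OR NOT ((x2 XOR x5) OR NOT x1)
De Morgan's: NOT(AND of terms) = OR of negations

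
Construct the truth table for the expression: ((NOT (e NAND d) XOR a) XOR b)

e | d | a | b | Output
----------------------
0 | 0 | 0 | 0 | 0
0 | 0 | 0 | 1 | 1
0 | 0 | 1 | 0 | 1
0 | 0 | 1 | 1 | 0
0 | 1 | 0 | 0 | 0
0 | 1 | 0 | 1 | 1
0 | 1 | 1 | 0 | 1
0 | 1 | 1 | 1 | 0
1 | 0 | 0 | 0 | 0
1 | 0 | 0 | 1 | 1
1 | 0 | 1 | 0 | 1
1 | 0 | 1 | 1 | 0
1 | 1 | 0 | 0 | 1
1 | 1 | 0 | 1 | 0
1 | 1 | 1 | 0 | 0
1 | 1 | 1 | 1 | 1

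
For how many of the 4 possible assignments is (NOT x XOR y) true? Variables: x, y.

Satisfying assignments: (0,0), (1,1)
Count: 2 out of 4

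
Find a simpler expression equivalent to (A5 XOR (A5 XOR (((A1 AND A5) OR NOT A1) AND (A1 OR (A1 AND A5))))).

By XOR self-cancellation ((E XOR v) XOR v = E) then distribution ((E OR v) AND (E OR NOT v) = E):
= (A1 AND A5)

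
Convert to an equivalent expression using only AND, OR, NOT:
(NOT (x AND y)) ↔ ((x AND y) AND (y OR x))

((NOT (x AND y)) AND ((x AND y) AND (y OR x))) OR ((x AND y) AND NOT ((x AND y) AND (y OR x)))
(Biconditional = both true or both false)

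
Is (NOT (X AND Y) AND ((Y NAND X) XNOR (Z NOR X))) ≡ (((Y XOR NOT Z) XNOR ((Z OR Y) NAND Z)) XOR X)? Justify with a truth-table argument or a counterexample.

No. Counterexample: with Z=0, X=0, Y=1, Expression 1 = 1 but Expression 2 = 0.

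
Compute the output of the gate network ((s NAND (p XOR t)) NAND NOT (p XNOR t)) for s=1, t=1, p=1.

Substituting: ((1 NAND (1 XOR 1)) NAND NOT (1 XNOR 1))
= 1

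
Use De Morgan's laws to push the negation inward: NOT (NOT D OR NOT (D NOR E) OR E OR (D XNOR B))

D AND (D NOR E) AND NOT E AND NOT (D XNOR B)
De Morgan's: NOT(OR of terms) = AND of negations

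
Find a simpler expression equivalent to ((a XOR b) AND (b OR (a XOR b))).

By absorption (E AND (E OR v) = E):
= (a XOR b)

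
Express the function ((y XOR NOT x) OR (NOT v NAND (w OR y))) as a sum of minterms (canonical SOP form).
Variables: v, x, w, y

Σm(0, 2, 4, 5, 7, 8, 9, 10, 11, 12, 13, 14, 15) = (NOT v AND NOT x AND NOT w AND NOT y) OR (NOT v AND NOT x AND w AND NOT y) OR (NOT v AND x AND NOT w AND NOT y) OR (NOT v AND x AND NOT w AND y) OR (NOT v AND x AND w AND y) OR (v AND NOT x AND NOT w AND NOT y) OR (v AND NOT x AND NOT w AND y) OR (v AND NOT x AND w AND NOT y) OR (v AND NOT x AND w AND y) OR (v AND x AND NOT w AND NOT y) OR (v AND x AND NOT w AND y) OR (v AND x AND w AND NOT y) OR (v AND x AND w AND y)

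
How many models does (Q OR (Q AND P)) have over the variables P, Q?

Satisfying assignments: (0,1), (1,1)
Count: 2 out of 4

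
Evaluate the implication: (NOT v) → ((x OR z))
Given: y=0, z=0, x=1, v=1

Antecedent (NOT v) = 0; consequent ((x OR z)) = 1.
0 → 1 = 1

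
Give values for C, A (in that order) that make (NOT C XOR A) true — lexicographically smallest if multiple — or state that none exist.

C=0, A=0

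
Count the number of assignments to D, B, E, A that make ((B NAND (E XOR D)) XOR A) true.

Satisfying assignments: (0,0,0,0), (0,0,1,0), (0,1,0,0), (0,1,1,1), (1,0,0,0), (1,0,1,0), (1,1,0,1), (1,1,1,0)
Count: 8 out of 16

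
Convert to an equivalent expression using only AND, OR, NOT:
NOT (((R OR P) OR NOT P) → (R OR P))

((R OR P) OR NOT P) AND NOT (R OR P)
(Negated implication: NOT(A → B) = A AND NOT B)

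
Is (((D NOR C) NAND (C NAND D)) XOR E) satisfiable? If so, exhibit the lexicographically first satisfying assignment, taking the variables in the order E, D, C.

E=0, D=0, C=1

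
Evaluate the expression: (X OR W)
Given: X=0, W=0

Substituting: (0 OR 0)
= 0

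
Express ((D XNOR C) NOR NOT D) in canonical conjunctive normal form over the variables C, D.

(C OR D) AND (NOT C OR D) AND (NOT C OR NOT D)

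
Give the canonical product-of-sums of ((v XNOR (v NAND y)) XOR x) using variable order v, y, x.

ΠM(0, 2, 5, 6) = (v OR y OR x) AND (v OR NOT y OR x) AND (NOT v OR y OR NOT x) AND (NOT v OR NOT y OR x)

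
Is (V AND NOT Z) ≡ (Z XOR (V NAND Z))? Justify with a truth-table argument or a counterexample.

No. Counterexample: with V=0, Z=0, Expression 1 = 0 but Expression 2 = 1.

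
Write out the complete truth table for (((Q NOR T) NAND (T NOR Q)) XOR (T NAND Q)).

T | Q | Output
--------------
0 | 0 | 1
0 | 1 | 0
1 | 0 | 0
1 | 1 | 1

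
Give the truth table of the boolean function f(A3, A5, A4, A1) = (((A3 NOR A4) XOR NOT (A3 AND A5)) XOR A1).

A3 | A5 | A4 | A1 | Output
--------------------------
0 | 0 | 0 | 0 | 0
0 | 0 | 0 | 1 | 1
0 | 0 | 1 | 0 | 1
0 | 0 | 1 | 1 | 0
0 | 1 | 0 | 0 | 0
0 | 1 | 0 | 1 | 1
0 | 1 | 1 | 0 | 1
0 | 1 | 1 | 1 | 0
1 | 0 | 0 | 0 | 1
1 | 0 | 0 | 1 | 0
1 | 0 | 1 | 0 | 1
1 | 0 | 1 | 1 | 0
1 | 1 | 0 | 0 | 0
1 | 1 | 0 | 1 | 1
1 | 1 | 1 | 0 | 0
1 | 1 | 1 | 1 | 1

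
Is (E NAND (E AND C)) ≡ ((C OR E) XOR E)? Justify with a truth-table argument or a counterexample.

No. Counterexample: with C=0, E=0, Expression 1 = 1 but Expression 2 = 0.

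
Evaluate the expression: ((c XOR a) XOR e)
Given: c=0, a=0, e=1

Substituting: ((0 XOR 0) XOR 1)
= 1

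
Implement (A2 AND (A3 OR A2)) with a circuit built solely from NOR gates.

((A2 NOR A2) NOR (((A3 NOR A2) NOR (A3 NOR A2)) NOR ((A3 NOR A2) NOR (A3 NOR A2))))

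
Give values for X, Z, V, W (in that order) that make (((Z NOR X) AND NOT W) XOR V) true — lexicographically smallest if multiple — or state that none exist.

X=0, Z=0, V=0, W=0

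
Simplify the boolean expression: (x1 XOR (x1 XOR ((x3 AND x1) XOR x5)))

By XOR self-cancellation ((E XOR v) XOR v = E):
= ((x3 AND x1) XOR x5)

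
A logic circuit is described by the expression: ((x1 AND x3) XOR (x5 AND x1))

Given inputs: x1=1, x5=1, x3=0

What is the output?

Substituting: ((1 AND 0) XOR (1 AND 1))
= 1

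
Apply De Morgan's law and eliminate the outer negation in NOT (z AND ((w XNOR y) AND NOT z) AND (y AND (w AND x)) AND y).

NOT z OR NOT ((w XNOR y) AND NOT z) OR NOT (y AND (w AND x)) OR NOT y
De Morgan's: NOT(AND of terms) = OR of negations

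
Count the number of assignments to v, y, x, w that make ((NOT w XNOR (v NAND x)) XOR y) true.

Satisfying assignments: (0,0,0,0), (0,0,1,0), (0,1,0,1), (0,1,1,1), (1,0,0,0), (1,0,1,1), (1,1,0,1), (1,1,1,0)
Count: 8 out of 16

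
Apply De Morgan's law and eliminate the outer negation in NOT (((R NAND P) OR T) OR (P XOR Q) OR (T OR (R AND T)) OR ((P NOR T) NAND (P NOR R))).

NOT ((R NAND P) OR T) AND NOT (P XOR Q) AND NOT (T OR (R AND T)) AND NOT ((P NOR T) NAND (P NOR R))
De Morgan's: NOT(OR of terms) = AND of negations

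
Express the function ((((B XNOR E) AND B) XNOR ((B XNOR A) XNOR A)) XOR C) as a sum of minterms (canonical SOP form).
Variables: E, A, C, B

Σm(0, 3, 4, 7, 8, 9, 12, 13) = (NOT E AND NOT A AND NOT C AND NOT B) OR (NOT E AND NOT A AND C AND B) OR (NOT E AND A AND NOT C AND NOT B) OR (NOT E AND A AND C AND B) OR (E AND NOT A AND NOT C AND NOT B) OR (E AND NOT A AND NOT C AND B) OR (E AND A AND NOT C AND NOT B) OR (E AND A AND NOT C AND B)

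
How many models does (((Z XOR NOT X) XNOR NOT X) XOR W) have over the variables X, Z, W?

Satisfying assignments: (0,0,0), (0,1,1), (1,0,0), (1,1,1)
Count: 4 out of 8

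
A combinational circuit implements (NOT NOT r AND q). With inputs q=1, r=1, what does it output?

Substituting: (NOT NOT 1 AND 1)
= 1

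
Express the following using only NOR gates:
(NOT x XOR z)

(((((x NOR x) NOR z) NOR ((x NOR x) NOR z)) NOR (((x NOR x) NOR z) NOR ((x NOR x) NOR z))) NOR (((((x NOR x) NOR (x NOR x)) NOR (z NOR z)) NOR (((x NOR x) NOR (x NOR x)) NOR (z NOR z))) NOR ((((x NOR x) NOR (x NOR x)) NOR (z NOR z)) NOR (((x NOR x) NOR (x NOR x)) NOR (z NOR z)))))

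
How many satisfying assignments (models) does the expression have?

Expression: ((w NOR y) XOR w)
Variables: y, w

Satisfying assignments: (0,0), (0,1), (1,1)
Count: 3 out of 4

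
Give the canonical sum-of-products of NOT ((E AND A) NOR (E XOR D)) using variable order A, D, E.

Σm(1, 2, 5, 6, 7) = (NOT A AND NOT D AND E) OR (NOT A AND D AND NOT E) OR (A AND NOT D AND E) OR (A AND D AND NOT E) OR (A AND D AND E)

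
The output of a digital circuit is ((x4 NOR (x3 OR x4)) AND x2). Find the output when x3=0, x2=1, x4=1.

Substituting: ((1 NOR (0 OR 1)) AND 1)
= 0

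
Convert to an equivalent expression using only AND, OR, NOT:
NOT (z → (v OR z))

z AND NOT (v OR z)
(Negated implication: NOT(A → B) = A AND NOT B)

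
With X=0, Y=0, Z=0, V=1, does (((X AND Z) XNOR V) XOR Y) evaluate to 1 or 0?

Substituting: (((0 AND 0) XNOR 1) XOR 0)
= 0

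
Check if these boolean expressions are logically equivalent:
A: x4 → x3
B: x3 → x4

No, Converse is not equivalent to original (counterexample: x4=0, x1=0, x3=1)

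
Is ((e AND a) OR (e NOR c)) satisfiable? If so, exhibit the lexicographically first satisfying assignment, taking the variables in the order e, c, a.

e=0, c=0, a=0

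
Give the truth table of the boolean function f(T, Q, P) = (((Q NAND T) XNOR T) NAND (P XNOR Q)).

T | Q | P | Output
------------------
0 | 0 | 0 | 1
0 | 0 | 1 | 1
0 | 1 | 0 | 1
0 | 1 | 1 | 1
1 | 0 | 0 | 0
1 | 0 | 1 | 1
1 | 1 | 0 | 1
1 | 1 | 1 | 1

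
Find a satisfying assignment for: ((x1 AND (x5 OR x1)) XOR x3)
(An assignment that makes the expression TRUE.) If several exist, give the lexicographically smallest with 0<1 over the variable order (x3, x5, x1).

x3=0, x5=0, x1=1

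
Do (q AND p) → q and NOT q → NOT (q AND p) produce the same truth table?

Yes, Contrapositive is always equivalent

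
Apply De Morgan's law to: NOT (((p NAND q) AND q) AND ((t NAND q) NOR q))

NOT ((p NAND q) AND q) OR NOT ((t NAND q) NOR q)
De Morgan's: NOT(AND of terms) = OR of negations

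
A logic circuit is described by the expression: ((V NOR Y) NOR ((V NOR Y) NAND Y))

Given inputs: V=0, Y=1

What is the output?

Substituting: ((0 NOR 1) NOR ((0 NOR 1) NAND 1))
= 0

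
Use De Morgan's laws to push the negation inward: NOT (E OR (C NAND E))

NOT E AND NOT (C NAND E)
De Morgan's: NOT(OR of terms) = AND of negations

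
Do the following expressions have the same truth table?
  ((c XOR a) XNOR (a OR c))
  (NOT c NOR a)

No. Counterexample: with c=0, a=0, Expression 1 = 1 but Expression 2 = 0.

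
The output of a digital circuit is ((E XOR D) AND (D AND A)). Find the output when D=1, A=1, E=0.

Substituting: ((0 XOR 1) AND (1 AND 1))
= 1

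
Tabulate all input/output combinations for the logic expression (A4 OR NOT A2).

A2 | A4 | Output
----------------
0 | 0 | 1
0 | 1 | 1
1 | 0 | 0
1 | 1 | 1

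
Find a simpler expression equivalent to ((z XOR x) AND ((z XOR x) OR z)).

By absorption (E AND (E OR v) = E):
= (z XOR x)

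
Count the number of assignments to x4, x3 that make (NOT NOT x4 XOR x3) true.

Satisfying assignments: (0,1), (1,0)
Count: 2 out of 4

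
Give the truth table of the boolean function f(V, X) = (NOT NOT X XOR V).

V | X | Output
--------------
0 | 0 | 0
0 | 1 | 1
1 | 0 | 1
1 | 1 | 0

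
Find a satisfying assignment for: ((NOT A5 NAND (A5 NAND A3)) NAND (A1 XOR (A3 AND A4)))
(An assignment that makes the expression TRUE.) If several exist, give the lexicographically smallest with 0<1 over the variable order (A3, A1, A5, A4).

A3=0, A1=0, A5=0, A4=0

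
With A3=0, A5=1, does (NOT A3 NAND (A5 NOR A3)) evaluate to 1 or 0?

Substituting: (NOT 0 NAND (1 NOR 0))
= 1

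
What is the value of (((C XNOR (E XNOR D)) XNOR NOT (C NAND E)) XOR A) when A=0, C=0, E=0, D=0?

Substituting: (((0 XNOR (0 XNOR 0)) XNOR NOT (0 NAND 0)) XOR 0)
= 1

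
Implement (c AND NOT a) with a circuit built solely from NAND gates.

((c NAND (a NAND a)) NAND (c NAND (a NAND a)))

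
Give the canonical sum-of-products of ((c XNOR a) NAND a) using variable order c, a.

Σm(0, 1, 2) = (NOT c AND NOT a) OR (NOT c AND a) OR (c AND NOT a)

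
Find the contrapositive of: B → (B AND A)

Contrapositive: NOT (B AND A) → NOT B
Note: A statement and its contrapositive are logically equivalent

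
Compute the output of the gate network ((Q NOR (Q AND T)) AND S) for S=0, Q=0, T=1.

Substituting: ((0 NOR (0 AND 1)) AND 0)
= 0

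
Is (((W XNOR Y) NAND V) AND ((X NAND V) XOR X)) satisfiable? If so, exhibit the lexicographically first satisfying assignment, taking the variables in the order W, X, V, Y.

W=0, X=0, V=0, Y=0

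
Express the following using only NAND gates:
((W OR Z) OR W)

((((W NAND W) NAND (Z NAND Z)) NAND ((W NAND W) NAND (Z NAND Z))) NAND (W NAND W))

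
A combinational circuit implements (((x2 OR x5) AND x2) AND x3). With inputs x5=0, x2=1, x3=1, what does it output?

Substituting: (((1 OR 0) AND 1) AND 1)
= 1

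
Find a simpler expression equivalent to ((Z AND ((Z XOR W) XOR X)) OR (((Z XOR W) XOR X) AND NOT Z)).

By distribution ((E AND v) OR (E AND NOT v) = E):
= ((Z XOR W) XOR X)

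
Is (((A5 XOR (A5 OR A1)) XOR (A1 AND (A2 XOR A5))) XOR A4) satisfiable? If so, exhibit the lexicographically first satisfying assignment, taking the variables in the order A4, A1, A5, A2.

A4=0, A1=1, A5=0, A2=0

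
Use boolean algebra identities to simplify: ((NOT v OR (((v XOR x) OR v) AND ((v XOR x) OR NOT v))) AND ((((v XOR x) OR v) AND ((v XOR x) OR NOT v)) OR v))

By distribution ((E OR v) AND (E OR NOT v) = E) then distribution ((E OR v) AND (E OR NOT v) = E):
= (v XOR x)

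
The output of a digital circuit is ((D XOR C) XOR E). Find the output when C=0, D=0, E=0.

Substituting: ((0 XOR 0) XOR 0)
= 0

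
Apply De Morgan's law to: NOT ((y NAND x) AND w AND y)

NOT (y NAND x) OR NOT w OR NOT y
De Morgan's: NOT(AND of terms) = OR of negations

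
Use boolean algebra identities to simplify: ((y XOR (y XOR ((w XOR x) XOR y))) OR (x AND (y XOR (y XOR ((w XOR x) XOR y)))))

By absorption (E OR (E AND v) = E) then XOR self-cancellation ((E XOR v) XOR v = E):
= ((w XOR x) XOR y)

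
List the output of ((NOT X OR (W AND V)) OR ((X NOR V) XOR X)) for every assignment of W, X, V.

W | X | V | Output
------------------
0 | 0 | 0 | 1
0 | 0 | 1 | 1
0 | 1 | 0 | 1
0 | 1 | 1 | 1
1 | 0 | 0 | 1
1 | 0 | 1 | 1
1 | 1 | 0 | 1
1 | 1 | 1 | 1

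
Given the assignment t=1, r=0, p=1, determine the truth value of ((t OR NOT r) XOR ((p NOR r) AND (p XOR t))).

Substituting: ((1 OR NOT 0) XOR ((1 NOR 0) AND (1 XOR 1)))
= 1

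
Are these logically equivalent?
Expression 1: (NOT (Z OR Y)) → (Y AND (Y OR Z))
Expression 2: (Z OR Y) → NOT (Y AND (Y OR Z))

No, Inverse is not equivalent to original (counterexample: Z=0, Y=0)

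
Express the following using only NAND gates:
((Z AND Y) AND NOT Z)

((((Z NAND Y) NAND (Z NAND Y)) NAND (Z NAND Z)) NAND (((Z NAND Y) NAND (Z NAND Y)) NAND (Z NAND Z)))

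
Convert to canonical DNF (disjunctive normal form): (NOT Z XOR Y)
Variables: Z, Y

(NOT Z AND NOT Y) OR (Z AND Y)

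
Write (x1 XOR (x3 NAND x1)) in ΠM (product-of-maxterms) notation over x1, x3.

ΠM(2) = (NOT x1 OR x3)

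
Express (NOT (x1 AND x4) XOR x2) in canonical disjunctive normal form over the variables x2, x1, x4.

(NOT x2 AND NOT x1 AND NOT x4) OR (NOT x2 AND NOT x1 AND x4) OR (NOT x2 AND x1 AND NOT x4) OR (x2 AND x1 AND x4)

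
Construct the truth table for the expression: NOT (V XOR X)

X | V | Output
--------------
0 | 0 | 1
0 | 1 | 0
1 | 0 | 0
1 | 1 | 1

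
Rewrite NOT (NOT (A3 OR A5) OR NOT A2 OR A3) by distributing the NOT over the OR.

(A3 OR A5) AND A2 AND NOT A3
De Morgan's: NOT(OR of terms) = AND of negations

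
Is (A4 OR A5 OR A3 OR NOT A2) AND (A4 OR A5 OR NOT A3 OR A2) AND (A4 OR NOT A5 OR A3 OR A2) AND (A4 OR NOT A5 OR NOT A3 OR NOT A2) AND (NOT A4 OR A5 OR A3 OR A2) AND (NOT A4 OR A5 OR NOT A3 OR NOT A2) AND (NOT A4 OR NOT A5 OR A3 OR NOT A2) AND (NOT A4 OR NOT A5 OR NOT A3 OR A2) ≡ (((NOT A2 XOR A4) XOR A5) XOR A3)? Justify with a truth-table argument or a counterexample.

Yes, they are equivalent — the two output columns agree on all 16 assignments:
A4 | A5 | A3 | A2 | Expression 1 | Expression 2
-----------------------------------------------
0 | 0 | 0 | 0 | 1 | 1
0 | 0 | 0 | 1 | 0 | 0
0 | 0 | 1 | 0 | 0 | 0
0 | 0 | 1 | 1 | 1 | 1
0 | 1 | 0 | 0 | 0 | 0
0 | 1 | 0 | 1 | 1 | 1
0 | 1 | 1 | 0 | 1 | 1
0 | 1 | 1 | 1 | 0 | 0
1 | 0 | 0 | 0 | 0 | 0
1 | 0 | 0 | 1 | 1 | 1
1 | 0 | 1 | 0 | 1 | 1
1 | 0 | 1 | 1 | 0 | 0
1 | 1 | 0 | 0 | 1 | 1
1 | 1 | 0 | 1 | 0 | 0
1 | 1 | 1 | 0 | 0 | 0
1 | 1 | 1 | 1 | 1 | 1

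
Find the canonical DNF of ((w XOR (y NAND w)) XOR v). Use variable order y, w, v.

(NOT y AND NOT w AND NOT v) OR (NOT y AND w AND v) OR (y AND NOT w AND NOT v) OR (y AND w AND NOT v)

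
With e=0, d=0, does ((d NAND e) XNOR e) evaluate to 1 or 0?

Substituting: ((0 NAND 0) XNOR 0)
= 0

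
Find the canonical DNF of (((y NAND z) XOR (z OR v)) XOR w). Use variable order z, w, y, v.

(NOT z AND NOT w AND NOT y AND NOT v) OR (NOT z AND NOT w AND y AND NOT v) OR (NOT z AND w AND NOT y AND v) OR (NOT z AND w AND y AND v) OR (z AND NOT w AND y AND NOT v) OR (z AND NOT w AND y AND v) OR (z AND w AND NOT y AND NOT v) OR (z AND w AND NOT y AND v)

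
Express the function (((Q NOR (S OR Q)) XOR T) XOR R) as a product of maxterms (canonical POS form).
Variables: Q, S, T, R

ΠM(1, 2, 4, 7, 8, 11, 12, 15) = (Q OR S OR T OR NOT R) AND (Q OR S OR NOT T OR R) AND (Q OR NOT S OR T OR R) AND (Q OR NOT S OR NOT T OR NOT R) AND (NOT Q OR S OR T OR R) AND (NOT Q OR S OR NOT T OR NOT R) AND (NOT Q OR NOT S OR T OR R) AND (NOT Q OR NOT S OR NOT T OR NOT R)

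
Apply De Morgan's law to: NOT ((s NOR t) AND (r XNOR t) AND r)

NOT (s NOR t) OR NOT (r XNOR t) OR NOT r
De Morgan's: NOT(AND of terms) = OR of negations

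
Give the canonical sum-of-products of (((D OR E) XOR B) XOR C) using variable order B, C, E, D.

Σm(1, 2, 3, 4, 8, 13, 14, 15) = (NOT B AND NOT C AND NOT E AND D) OR (NOT B AND NOT C AND E AND NOT D) OR (NOT B AND NOT C AND E AND D) OR (NOT B AND C AND NOT E AND NOT D) OR (B AND NOT C AND NOT E AND NOT D) OR (B AND C AND NOT E AND D) OR (B AND C AND E AND NOT D) OR (B AND C AND E AND D)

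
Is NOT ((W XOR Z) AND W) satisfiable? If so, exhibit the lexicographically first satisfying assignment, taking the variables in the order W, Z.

W=0, Z=0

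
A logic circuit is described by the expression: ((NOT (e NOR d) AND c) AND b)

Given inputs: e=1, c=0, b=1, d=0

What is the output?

Substituting: ((NOT (1 NOR 0) AND 0) AND 1)
= 0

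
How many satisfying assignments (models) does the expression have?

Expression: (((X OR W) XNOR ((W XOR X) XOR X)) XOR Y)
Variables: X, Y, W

Satisfying assignments: (0,0,0), (0,0,1), (1,0,1), (1,1,0)
Count: 4 out of 8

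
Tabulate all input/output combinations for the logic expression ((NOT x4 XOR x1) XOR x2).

x1 | x4 | x2 | Output
---------------------
0 | 0 | 0 | 1
0 | 0 | 1 | 0
0 | 1 | 0 | 0
0 | 1 | 1 | 1
1 | 0 | 0 | 0
1 | 0 | 1 | 1
1 | 1 | 0 | 1
1 | 1 | 1 | 0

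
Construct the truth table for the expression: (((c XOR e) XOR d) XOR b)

d | e | b | c | Output
----------------------
0 | 0 | 0 | 0 | 0
0 | 0 | 0 | 1 | 1
0 | 0 | 1 | 0 | 1
0 | 0 | 1 | 1 | 0
0 | 1 | 0 | 0 | 1
0 | 1 | 0 | 1 | 0
0 | 1 | 1 | 0 | 0
0 | 1 | 1 | 1 | 1
1 | 0 | 0 | 0 | 1
1 | 0 | 0 | 1 | 0
1 | 0 | 1 | 0 | 0
1 | 0 | 1 | 1 | 1
1 | 1 | 0 | 0 | 0
1 | 1 | 0 | 1 | 1
1 | 1 | 1 | 0 | 1
1 | 1 | 1 | 1 | 0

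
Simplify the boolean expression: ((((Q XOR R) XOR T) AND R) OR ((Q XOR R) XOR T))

By absorption (E OR (E AND v) = E):
= ((Q XOR R) XOR T)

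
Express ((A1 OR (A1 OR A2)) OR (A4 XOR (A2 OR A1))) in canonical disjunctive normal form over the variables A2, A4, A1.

(NOT A2 AND NOT A4 AND A1) OR (NOT A2 AND A4 AND NOT A1) OR (NOT A2 AND A4 AND A1) OR (A2 AND NOT A4 AND NOT A1) OR (A2 AND NOT A4 AND A1) OR (A2 AND A4 AND NOT A1) OR (A2 AND A4 AND A1)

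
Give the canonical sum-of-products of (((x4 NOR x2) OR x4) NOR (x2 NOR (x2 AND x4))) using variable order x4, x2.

Σm(1) = (NOT x4 AND x2)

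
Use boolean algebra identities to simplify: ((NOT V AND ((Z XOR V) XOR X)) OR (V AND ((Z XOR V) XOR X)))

By distribution ((E AND v) OR (E AND NOT v) = E):
= ((Z XOR V) XOR X)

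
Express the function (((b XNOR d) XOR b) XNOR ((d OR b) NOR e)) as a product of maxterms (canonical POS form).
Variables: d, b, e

ΠM(1, 2, 3) = (d OR b OR NOT e) AND (d OR NOT b OR e) AND (d OR NOT b OR NOT e)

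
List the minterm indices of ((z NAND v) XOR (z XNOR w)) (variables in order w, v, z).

Σm(1, 4, 6, 7) = (NOT w AND NOT v AND z) OR (w AND NOT v AND NOT z) OR (w AND v AND NOT z) OR (w AND v AND z)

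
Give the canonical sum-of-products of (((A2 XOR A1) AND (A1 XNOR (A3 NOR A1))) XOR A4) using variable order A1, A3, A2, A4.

Σm(1, 3, 5, 6, 9, 11, 13, 15) = (NOT A1 AND NOT A3 AND NOT A2 AND A4) OR (NOT A1 AND NOT A3 AND A2 AND A4) OR (NOT A1 AND A3 AND NOT A2 AND A4) OR (NOT A1 AND A3 AND A2 AND NOT A4) OR (A1 AND NOT A3 AND NOT A2 AND A4) OR (A1 AND NOT A3 AND A2 AND A4) OR (A1 AND A3 AND NOT A2 AND A4) OR (A1 AND A3 AND A2 AND A4)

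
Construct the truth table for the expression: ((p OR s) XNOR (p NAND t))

t | s | p | Output
------------------
0 | 0 | 0 | 0
0 | 0 | 1 | 1
0 | 1 | 0 | 1
0 | 1 | 1 | 1
1 | 0 | 0 | 0
1 | 0 | 1 | 0
1 | 1 | 0 | 1
1 | 1 | 1 | 0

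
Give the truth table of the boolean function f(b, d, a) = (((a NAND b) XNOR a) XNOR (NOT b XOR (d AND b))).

b | d | a | Output
------------------
0 | 0 | 0 | 0
0 | 0 | 1 | 1
0 | 1 | 0 | 0
0 | 1 | 1 | 1
1 | 0 | 0 | 1
1 | 0 | 1 | 1
1 | 1 | 0 | 0
1 | 1 | 1 | 0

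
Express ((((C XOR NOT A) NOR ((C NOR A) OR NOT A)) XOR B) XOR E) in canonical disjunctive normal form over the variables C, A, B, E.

(NOT C AND NOT A AND NOT B AND E) OR (NOT C AND NOT A AND B AND NOT E) OR (NOT C AND A AND NOT B AND NOT E) OR (NOT C AND A AND B AND E) OR (C AND NOT A AND NOT B AND E) OR (C AND NOT A AND B AND NOT E) OR (C AND A AND NOT B AND E) OR (C AND A AND B AND NOT E)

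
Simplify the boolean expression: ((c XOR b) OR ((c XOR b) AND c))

By absorption (E OR (E AND v) = E):
= (c XOR b)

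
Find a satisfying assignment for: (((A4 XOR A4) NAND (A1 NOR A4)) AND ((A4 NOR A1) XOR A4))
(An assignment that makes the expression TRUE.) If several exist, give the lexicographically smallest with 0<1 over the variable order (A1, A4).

A1=0, A4=0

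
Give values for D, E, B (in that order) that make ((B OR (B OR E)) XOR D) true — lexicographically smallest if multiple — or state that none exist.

D=0, E=0, B=1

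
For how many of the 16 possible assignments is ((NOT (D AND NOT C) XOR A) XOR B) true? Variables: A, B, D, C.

Satisfying assignments: (0,0,0,0), (0,0,0,1), (0,0,1,1), (0,1,1,0), (1,0,1,0), (1,1,0,0), (1,1,0,1), (1,1,1,1)
Count: 8 out of 16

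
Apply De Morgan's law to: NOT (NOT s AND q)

s OR NOT q
De Morgan's: NOT(AND of terms) = OR of negations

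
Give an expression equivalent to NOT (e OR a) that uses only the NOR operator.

(((e NOR a) NOR (e NOR a)) NOR ((e NOR a) NOR (e NOR a)))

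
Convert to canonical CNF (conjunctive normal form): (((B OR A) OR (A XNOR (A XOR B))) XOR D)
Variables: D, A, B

(NOT D OR A OR B) AND (NOT D OR A OR NOT B) AND (NOT D OR NOT A OR B) AND (NOT D OR NOT A OR NOT B)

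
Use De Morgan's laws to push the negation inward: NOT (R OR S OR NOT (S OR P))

NOT R AND NOT S AND (S OR P)
De Morgan's: NOT(OR of terms) = AND of negations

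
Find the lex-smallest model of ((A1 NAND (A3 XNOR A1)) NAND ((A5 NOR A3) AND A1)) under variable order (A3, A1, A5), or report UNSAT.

A3=0, A1=0, A5=0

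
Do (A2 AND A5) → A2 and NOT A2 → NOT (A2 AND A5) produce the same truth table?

Yes, Contrapositive is always equivalent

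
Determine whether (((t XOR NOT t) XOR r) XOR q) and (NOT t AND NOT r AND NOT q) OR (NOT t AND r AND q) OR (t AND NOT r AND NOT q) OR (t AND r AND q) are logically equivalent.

Yes, they are equivalent — the two output columns agree on all 8 assignments:
t | r | q | Expression 1 | Expression 2
---------------------------------------
0 | 0 | 0 | 1 | 1
0 | 0 | 1 | 0 | 0
0 | 1 | 0 | 0 | 0
0 | 1 | 1 | 1 | 1
1 | 0 | 0 | 1 | 1
1 | 0 | 1 | 0 | 0
1 | 1 | 0 | 0 | 0
1 | 1 | 1 | 1 | 1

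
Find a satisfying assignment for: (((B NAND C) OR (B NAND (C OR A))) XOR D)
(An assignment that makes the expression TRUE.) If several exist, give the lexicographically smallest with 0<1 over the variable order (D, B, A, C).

D=0, B=0, A=0, C=0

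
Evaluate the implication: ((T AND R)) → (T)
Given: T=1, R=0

Antecedent ((T AND R)) = 0; consequent (T) = 1.
0 → 1 = 1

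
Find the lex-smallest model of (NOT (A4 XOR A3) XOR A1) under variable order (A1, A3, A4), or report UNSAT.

A1=0, A3=0, A4=0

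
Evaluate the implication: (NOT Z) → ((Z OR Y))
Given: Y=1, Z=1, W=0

Antecedent (NOT Z) = 0; consequent ((Z OR Y)) = 1.
0 → 1 = 1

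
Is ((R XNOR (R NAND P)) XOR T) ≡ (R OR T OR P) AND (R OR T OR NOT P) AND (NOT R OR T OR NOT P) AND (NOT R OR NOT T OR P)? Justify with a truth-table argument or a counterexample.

Yes, they are equivalent — the two output columns agree on all 8 assignments:
R | T | P | Expression 1 | Expression 2
---------------------------------------
0 | 0 | 0 | 0 | 0
0 | 0 | 1 | 0 | 0
0 | 1 | 0 | 1 | 1
0 | 1 | 1 | 1 | 1
1 | 0 | 0 | 1 | 1
1 | 0 | 1 | 0 | 0
1 | 1 | 0 | 0 | 0
1 | 1 | 1 | 1 | 1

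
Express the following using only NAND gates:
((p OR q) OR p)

((((p NAND p) NAND (q NAND q)) NAND ((p NAND p) NAND (q NAND q))) NAND (p NAND p))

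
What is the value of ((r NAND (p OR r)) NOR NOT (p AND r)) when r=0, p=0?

Substituting: ((0 NAND (0 OR 0)) NOR NOT (0 AND 0))
= 0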